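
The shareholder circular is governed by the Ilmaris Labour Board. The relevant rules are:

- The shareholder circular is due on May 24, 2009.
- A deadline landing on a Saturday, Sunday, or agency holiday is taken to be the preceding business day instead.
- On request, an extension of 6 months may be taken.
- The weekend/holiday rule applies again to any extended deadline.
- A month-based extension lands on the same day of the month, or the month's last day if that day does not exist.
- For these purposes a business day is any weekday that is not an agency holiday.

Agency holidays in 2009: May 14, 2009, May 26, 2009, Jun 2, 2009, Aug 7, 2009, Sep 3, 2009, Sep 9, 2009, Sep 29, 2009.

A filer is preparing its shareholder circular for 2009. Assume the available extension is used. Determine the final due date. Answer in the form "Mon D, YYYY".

Nov 20, 2009

The stated deadline is May 24, 2009.
May 24, 2009 is a Sunday, so it moves to the preceding business day, May 22, 2009 (Friday).
The 6 months extension carries May 22, 2009 to Nov 22, 2009.
Nov 22, 2009 falls on a Sunday. Rolling to the preceding business day gives Nov 20, 2009, a Friday.
So the filing is due Nov 20, 2009.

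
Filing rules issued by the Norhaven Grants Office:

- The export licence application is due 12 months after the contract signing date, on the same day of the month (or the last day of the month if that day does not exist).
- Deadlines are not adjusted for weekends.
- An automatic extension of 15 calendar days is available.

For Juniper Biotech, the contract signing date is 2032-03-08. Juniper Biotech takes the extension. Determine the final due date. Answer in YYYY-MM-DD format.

12 months after 2032-03-08, on the same day of the month, is 2033-03-08.
2033-03-08 falls on a Tuesday. The rules make no weekend/holiday allowance, so it remains 2033-03-08.
With the 15-day extension, 2033-03-08 becomes 2033-03-23.
No adjustment is made for weekends or holidays, so 2033-03-23 stands.
So the filing is due 2033-03-23.

2033-03-23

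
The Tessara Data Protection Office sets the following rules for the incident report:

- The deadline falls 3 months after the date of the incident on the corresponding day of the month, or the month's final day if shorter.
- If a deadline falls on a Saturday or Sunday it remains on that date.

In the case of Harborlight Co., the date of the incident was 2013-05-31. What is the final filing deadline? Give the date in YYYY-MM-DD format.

Moving 3 months forward from 2013-05-31 on the corresponding day gives 2013-08-31.
2013-08-31 falls on a Saturday. The rules make no weekend/holiday allowance, so it remains 2013-08-31.
Final deadline: 2013-08-31.

2013-08-31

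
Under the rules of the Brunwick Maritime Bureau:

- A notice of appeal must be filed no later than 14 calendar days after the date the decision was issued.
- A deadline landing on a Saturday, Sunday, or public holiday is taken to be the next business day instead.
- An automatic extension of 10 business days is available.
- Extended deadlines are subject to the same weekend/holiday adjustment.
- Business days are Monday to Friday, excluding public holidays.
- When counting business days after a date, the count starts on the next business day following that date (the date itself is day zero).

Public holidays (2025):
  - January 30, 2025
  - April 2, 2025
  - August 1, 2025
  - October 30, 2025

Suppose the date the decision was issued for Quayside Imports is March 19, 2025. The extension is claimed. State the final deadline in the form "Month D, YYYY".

April 17, 2025

14 calendar days after March 19, 2025 is April 2, 2025.
April 2, 2025 is a listed holiday; the next business day is April 3, 2025 (Thursday).
The 10-business-day extension runs from April 3, 2025 to April 17, 2025.
Since April 17, 2025 is a Thursday and not a holiday, the date is unchanged.
Final deadline: April 17, 2025.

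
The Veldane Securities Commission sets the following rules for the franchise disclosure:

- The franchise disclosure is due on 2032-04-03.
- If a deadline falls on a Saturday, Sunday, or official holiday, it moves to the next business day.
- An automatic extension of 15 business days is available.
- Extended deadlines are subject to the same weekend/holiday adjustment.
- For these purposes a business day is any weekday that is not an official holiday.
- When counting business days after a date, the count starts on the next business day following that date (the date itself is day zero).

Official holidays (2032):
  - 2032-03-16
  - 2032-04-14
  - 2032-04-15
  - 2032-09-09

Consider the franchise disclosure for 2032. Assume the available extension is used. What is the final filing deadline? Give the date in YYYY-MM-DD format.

2032-04-28

The statutory due date is 2032-04-03.
2032-04-03 is a Saturday, so it moves to the next business day, 2032-04-05 (Monday).
Applying the 15-business-day extension: 15 business days after 2032-04-05 is 2032-04-28.
Since 2032-04-28 is a Wednesday and not a holiday, the date is unchanged.
So the filing is due 2032-04-28.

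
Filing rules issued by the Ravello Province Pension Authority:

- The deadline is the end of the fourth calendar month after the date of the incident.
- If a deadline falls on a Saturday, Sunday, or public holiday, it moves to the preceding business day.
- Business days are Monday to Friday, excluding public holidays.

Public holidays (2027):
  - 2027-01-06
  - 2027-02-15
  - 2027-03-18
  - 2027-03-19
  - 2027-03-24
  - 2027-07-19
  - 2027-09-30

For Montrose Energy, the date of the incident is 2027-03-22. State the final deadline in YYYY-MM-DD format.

2027-07-30

The fourth month after 2027-03-22 is July 2027, whose last day is 2027-07-31.
2027-07-31 is a Saturday; the preceding business day is 2027-07-30 (Friday).
Deadline: 2027-07-30.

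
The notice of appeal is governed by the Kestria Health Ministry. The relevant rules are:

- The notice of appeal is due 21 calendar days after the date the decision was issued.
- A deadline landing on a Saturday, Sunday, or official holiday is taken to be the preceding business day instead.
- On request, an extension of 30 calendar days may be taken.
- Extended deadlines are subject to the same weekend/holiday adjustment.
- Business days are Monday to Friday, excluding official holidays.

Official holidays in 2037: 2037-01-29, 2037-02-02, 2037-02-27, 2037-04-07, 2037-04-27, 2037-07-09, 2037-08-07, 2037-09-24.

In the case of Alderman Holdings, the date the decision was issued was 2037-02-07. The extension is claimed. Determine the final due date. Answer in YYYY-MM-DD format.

From 2037-02-07, 21 calendar days later is 2037-02-28.
2037-02-28 falls on a Saturday. Rolling to the preceding business day gives 2037-02-26, a Thursday.
With the 30-day extension, 2037-02-26 becomes 2037-03-28.
2037-03-28 is a Saturday, so it moves to the preceding business day, 2037-03-27 (Friday).
The final due date is 2037-03-27.

2037-03-27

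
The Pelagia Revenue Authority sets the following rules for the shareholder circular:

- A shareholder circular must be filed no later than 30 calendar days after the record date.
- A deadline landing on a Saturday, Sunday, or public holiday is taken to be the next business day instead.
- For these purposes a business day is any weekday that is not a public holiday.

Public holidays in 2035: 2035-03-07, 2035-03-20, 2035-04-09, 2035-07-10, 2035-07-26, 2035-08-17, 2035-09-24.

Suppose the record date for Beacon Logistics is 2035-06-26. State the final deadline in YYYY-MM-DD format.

2035-07-27

From 2035-06-26, 30 calendar days later is 2035-07-26.
2035-07-26 falls on a listed holiday. Rolling to the next business day gives 2035-07-27, a Friday.
The final due date is 2035-07-27.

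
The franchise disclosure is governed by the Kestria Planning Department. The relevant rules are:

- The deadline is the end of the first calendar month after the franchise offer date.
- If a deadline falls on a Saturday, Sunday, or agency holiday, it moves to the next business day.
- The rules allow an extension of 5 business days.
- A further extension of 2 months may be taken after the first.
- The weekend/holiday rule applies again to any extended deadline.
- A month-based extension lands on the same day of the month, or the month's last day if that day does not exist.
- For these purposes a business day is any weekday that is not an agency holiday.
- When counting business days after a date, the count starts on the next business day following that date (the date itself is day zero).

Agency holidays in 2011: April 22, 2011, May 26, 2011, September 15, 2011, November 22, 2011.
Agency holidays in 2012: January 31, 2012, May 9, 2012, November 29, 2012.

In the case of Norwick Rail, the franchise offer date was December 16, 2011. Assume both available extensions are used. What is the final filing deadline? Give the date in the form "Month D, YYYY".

April 9, 2012

1 month after December 16, 2011 is January 2012; that month ends on January 31, 2012.
January 31, 2012 is a listed holiday, so it moves to the next business day, February 1, 2012 (Wednesday).
Applying the 5-business-day extension: 5 business days after February 1, 2012 is February 8, 2012.
Since February 8, 2012 is a Wednesday and not a holiday, the date is unchanged.
The 2 months extension carries February 8, 2012 to April 8, 2012.
April 8, 2012 falls on a Sunday. Rolling to the next business day gives April 9, 2012, a Monday.
So the filing is due April 9, 2012.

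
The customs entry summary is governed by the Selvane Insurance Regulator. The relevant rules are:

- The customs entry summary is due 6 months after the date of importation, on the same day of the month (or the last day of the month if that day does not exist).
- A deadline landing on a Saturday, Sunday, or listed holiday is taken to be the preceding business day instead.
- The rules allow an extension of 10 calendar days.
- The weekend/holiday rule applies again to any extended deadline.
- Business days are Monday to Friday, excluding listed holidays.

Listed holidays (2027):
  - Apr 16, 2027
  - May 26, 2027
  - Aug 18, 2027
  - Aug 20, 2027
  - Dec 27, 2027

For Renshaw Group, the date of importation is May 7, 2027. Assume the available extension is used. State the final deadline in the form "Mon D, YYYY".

Nov 15, 2027

6 months from May 7, 2027 is Nov 7, 2027.
Nov 7, 2027 is a Sunday; the preceding business day is Nov 5, 2027 (Friday).
Add the 10 calendar-day extension to Nov 5, 2027: Nov 15, 2027.
Nov 15, 2027 falls on a Monday, which is a business day, so no adjustment is needed.
So the filing is due Nov 15, 2027.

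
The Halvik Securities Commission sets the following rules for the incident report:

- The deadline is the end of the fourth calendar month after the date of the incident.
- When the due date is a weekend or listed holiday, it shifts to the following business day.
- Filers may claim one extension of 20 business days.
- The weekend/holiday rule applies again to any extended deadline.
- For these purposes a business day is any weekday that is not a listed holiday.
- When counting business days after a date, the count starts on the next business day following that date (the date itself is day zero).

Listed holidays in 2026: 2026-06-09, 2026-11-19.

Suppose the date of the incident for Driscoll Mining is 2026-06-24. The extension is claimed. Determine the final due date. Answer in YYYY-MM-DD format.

2026-12-01

4 months after 2026-06-24 falls in October 2026; the last day of that month is 2026-10-31.
2026-10-31 falls on a Saturday. Rolling to the next business day gives 2026-11-02, a Monday.
The 20-business-day extension runs from 2026-11-02 to 2026-12-01.
2026-12-01 is a Tuesday and not a listed holiday, so it stands.
Deadline: 2026-12-01.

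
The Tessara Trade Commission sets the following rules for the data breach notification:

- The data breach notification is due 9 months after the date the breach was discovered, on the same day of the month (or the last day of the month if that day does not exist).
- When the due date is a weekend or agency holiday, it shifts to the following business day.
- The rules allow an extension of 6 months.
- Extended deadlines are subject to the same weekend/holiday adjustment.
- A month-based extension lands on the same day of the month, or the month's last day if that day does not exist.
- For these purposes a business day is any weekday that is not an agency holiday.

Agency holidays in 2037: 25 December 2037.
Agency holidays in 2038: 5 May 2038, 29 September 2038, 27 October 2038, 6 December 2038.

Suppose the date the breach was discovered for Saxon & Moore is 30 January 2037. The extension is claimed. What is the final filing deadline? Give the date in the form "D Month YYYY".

Moving 9 months forward from 30 January 2037 on the corresponding day gives 30 October 2037.
30 October 2037 falls on a Friday, which is a business day, so no adjustment is needed.
Applying the 6 months extension: 6 months after 30 October 2037 is 30 April 2038.
30 April 2038 falls on a Friday, which is a business day, so no adjustment is needed.
The final due date is 30 April 2038.

30 April 2038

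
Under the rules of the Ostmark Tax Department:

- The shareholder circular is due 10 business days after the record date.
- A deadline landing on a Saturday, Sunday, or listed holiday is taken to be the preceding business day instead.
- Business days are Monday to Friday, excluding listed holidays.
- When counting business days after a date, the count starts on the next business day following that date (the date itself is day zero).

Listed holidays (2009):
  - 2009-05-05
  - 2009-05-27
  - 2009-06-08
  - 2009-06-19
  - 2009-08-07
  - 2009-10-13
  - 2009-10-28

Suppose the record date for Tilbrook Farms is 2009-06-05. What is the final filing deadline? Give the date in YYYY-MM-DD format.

Counting 10 business days after 2009-06-05 (skipping weekends and listed holidays) reaches 2009-06-23.
Since 2009-06-23 is a Tuesday and not a holiday, the date is unchanged.
So the filing is due 2009-06-23.

2009-06-23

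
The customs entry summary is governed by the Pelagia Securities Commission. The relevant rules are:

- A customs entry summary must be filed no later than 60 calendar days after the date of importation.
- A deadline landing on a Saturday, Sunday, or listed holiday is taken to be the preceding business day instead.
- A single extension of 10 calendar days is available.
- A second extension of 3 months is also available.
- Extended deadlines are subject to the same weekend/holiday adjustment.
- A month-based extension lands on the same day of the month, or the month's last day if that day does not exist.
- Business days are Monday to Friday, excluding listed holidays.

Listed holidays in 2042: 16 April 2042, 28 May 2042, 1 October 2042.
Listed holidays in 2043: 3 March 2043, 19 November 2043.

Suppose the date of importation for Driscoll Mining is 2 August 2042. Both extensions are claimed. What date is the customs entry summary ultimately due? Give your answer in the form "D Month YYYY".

9 January 2043

60 calendar days after 2 August 2042 is 1 October 2042.
1 October 2042 is a listed holiday; the preceding business day is 30 September 2042 (Tuesday).
The 10-calendar-day extension moves the deadline from 30 September 2042 to 10 October 2042.
10 October 2042 falls on a Friday, which is a business day, so no adjustment is needed.
Add 3 months to 10 October 2042: 10 January 2043.
Because 10 January 2043 is a Saturday, the deadline becomes 9 January 2043 (Friday).
The final due date is 9 January 2043.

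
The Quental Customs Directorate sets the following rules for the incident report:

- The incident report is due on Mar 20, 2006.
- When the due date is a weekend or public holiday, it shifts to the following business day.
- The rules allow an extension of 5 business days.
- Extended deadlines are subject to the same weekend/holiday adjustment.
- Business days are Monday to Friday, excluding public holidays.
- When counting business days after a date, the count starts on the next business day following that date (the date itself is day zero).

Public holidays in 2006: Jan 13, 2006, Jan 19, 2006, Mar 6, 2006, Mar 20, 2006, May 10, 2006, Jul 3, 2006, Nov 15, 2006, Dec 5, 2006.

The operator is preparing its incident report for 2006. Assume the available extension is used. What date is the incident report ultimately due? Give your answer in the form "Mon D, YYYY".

Mar 28, 2006

Start from the fixed due date, Mar 20, 2006.
Mar 20, 2006 falls on a listed holiday. Rolling to the next business day gives Mar 21, 2006, a Tuesday.
Applying the 5-business-day extension: 5 business days after Mar 21, 2006 is Mar 28, 2006.
Since Mar 28, 2006 is a Tuesday and not a holiday, the date is unchanged.
Final deadline: Mar 28, 2006.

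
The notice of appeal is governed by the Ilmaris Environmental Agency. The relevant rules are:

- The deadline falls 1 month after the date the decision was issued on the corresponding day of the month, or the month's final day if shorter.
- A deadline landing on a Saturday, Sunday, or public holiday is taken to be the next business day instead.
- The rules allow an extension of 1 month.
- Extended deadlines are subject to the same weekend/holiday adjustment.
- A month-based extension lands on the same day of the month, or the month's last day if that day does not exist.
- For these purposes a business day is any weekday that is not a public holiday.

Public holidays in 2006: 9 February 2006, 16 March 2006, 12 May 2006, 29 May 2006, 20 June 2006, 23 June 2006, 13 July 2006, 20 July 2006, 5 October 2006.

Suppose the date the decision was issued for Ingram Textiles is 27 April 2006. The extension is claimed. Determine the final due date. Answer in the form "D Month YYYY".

30 June 2006

1 month after 27 April 2006, on the same day of the month, is 27 May 2006.
27 May 2006 is a Saturday, so it moves to the next business day, 30 May 2006 (Tuesday).
Add 1 month to 30 May 2006: 30 June 2006.
30 June 2006 falls on a Friday, which is a business day, so no adjustment is needed.
Deadline: 30 June 2006.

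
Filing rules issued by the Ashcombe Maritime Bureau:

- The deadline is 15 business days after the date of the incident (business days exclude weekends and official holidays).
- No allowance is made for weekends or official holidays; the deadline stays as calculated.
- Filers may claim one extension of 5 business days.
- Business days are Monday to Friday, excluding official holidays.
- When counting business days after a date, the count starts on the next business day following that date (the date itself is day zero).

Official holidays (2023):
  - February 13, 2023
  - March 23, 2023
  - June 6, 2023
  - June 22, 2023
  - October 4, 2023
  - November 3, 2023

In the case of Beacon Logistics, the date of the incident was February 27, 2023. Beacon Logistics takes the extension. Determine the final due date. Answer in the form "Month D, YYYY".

March 28, 2023

15 business days after February 27, 2023, excluding weekends and holidays, is March 20, 2023.
March 20, 2023 is a Monday; no weekend or holiday adjustment applies.
The 5-business-day extension runs from March 20, 2023 to March 28, 2023.
No adjustment is made for weekends or holidays, so March 28, 2023 stands.
The final due date is March 28, 2023.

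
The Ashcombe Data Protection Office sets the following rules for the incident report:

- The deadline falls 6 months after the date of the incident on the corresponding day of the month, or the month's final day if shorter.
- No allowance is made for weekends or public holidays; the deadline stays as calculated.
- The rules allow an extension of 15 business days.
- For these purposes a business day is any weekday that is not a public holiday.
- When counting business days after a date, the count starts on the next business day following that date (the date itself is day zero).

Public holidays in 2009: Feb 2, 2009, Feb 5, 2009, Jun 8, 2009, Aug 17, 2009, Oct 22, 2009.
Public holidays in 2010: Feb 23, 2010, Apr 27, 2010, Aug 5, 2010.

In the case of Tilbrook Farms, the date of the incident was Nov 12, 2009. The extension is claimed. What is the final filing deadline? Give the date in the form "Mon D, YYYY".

Jun 2, 2010

6 months from Nov 12, 2009 is May 12, 2010.
No adjustment is made for weekends or holidays, so May 12, 2010 stands.
Applying the 15-business-day extension: 15 business days after May 12, 2010 is Jun 2, 2010.
Jun 2, 2010 falls on a Wednesday. The rules make no weekend/holiday allowance, so it remains Jun 2, 2010.
The final due date is Jun 2, 2010.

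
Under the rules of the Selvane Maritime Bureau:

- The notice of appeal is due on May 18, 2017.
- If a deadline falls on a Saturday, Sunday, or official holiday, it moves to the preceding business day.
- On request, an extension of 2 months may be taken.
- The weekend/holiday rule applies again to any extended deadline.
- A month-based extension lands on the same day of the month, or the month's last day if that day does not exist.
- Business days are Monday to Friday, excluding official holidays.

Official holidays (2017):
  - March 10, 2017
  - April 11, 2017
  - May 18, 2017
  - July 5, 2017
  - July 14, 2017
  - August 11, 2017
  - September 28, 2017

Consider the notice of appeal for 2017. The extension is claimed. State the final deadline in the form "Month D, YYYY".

Start from the fixed due date, May 18, 2017.
May 18, 2017 falls on a listed holiday. Rolling to the preceding business day gives May 17, 2017, a Wednesday.
Applying the 2 months extension: 2 months after May 17, 2017 is July 17, 2017.
July 17, 2017 falls on a Monday, which is a business day, so no adjustment is needed.
The final due date is July 17, 2017.

July 17, 2017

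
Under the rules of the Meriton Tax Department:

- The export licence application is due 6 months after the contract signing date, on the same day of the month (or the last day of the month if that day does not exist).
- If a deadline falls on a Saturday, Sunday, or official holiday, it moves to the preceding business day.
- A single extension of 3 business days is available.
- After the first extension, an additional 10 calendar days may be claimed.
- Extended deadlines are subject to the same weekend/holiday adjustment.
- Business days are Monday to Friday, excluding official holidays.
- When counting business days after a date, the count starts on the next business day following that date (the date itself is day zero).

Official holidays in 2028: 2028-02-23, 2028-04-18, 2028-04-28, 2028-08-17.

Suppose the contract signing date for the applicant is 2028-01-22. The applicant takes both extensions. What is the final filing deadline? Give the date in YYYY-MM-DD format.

2028-08-04

6 months from 2028-01-22 is 2028-07-22.
2028-07-22 is a Saturday; the preceding business day is 2028-07-21 (Friday).
Applying the 3-business-day extension: 3 business days after 2028-07-21 is 2028-07-26.
2028-07-26 is a Wednesday and not a listed holiday, so it stands.
Add the 10 calendar-day extension to 2028-07-26: 2028-08-05.
2028-08-05 is a Saturday; the preceding business day is 2028-08-04 (Friday).
Deadline: 2028-08-04.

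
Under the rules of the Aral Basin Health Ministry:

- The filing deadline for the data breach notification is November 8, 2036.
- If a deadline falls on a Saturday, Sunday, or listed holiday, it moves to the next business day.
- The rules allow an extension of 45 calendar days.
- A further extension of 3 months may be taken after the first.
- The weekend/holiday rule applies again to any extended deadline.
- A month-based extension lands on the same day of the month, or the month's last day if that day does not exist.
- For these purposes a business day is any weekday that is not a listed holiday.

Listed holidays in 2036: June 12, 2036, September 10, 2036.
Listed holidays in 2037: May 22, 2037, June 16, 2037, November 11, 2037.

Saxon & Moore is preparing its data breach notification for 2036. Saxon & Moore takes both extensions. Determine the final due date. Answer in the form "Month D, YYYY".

March 25, 2037

Start from the fixed due date, November 8, 2036.
Because November 8, 2036 is a Saturday, the deadline becomes November 10, 2036 (Monday).
With the 45-day extension, November 10, 2036 becomes December 25, 2036.
December 25, 2036 (Thursday) is already a business day.
Applying the 3 months extension: 3 months after December 25, 2036 is March 25, 2037.
March 25, 2037 (Wednesday) is already a business day.
So the filing is due March 25, 2037.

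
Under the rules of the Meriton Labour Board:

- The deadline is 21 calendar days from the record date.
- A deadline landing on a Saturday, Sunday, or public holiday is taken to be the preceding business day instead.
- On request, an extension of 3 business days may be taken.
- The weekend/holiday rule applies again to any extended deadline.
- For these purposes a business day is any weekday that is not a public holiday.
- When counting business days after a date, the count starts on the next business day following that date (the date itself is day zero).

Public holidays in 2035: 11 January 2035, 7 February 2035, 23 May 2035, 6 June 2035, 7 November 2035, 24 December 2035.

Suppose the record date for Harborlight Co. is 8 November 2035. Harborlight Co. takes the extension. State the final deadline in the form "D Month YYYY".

21 calendar days after 8 November 2035 is 29 November 2035.
29 November 2035 is a Thursday and not a listed holiday, so it stands.
Applying the 3-business-day extension: 3 business days after 29 November 2035 is 4 December 2035.
Since 4 December 2035 is a Tuesday and not a holiday, the date is unchanged.
Deadline: 4 December 2035.

4 December 2035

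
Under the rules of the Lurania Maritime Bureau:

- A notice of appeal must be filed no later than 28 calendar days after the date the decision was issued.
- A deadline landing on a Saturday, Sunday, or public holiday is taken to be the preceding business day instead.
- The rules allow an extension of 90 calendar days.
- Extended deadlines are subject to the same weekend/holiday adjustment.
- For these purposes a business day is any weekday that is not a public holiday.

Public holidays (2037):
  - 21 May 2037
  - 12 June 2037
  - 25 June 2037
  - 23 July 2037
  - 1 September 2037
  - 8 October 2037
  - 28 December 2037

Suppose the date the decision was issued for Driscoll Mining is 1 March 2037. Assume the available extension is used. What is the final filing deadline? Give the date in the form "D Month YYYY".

From 1 March 2037, 28 calendar days later is 29 March 2037.
29 March 2037 is a Sunday, so it moves to the preceding business day, 27 March 2037 (Friday).
Add the 90 calendar-day extension to 27 March 2037: 25 June 2037.
Because 25 June 2037 is a listed holiday, the deadline becomes 24 June 2037 (Wednesday).
Deadline: 24 June 2037.

24 June 2037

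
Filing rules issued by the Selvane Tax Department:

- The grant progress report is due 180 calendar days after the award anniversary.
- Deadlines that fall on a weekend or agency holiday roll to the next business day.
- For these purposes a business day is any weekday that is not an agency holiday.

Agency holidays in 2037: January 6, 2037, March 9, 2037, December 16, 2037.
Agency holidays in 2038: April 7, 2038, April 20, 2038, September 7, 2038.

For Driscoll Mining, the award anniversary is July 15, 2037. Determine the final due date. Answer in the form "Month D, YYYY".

From July 15, 2037, 180 calendar days later is January 11, 2038.
January 11, 2038 falls on a Monday, which is a business day, so no adjustment is needed.
Final deadline: January 11, 2038.

January 11, 2038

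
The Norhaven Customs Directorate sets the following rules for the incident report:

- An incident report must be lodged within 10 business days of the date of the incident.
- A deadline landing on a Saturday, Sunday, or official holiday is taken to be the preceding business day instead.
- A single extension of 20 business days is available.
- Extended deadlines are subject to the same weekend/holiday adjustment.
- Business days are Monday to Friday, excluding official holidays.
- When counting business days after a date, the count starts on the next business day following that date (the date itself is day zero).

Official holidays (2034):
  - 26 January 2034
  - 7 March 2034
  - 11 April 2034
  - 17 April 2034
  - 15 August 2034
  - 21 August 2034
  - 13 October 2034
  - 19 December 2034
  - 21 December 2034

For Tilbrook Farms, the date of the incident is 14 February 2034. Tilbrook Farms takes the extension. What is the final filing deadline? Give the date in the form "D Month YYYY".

Counting 10 business days after 14 February 2034 (skipping weekends and listed holidays) reaches 28 February 2034.
28 February 2034 falls on a Tuesday, which is a business day, so no adjustment is needed.
Counting 20 further business days from 28 February 2034 reaches 29 March 2034.
29 March 2034 is a Wednesday and not a listed holiday, so it stands.
Final deadline: 29 March 2034.

29 March 2034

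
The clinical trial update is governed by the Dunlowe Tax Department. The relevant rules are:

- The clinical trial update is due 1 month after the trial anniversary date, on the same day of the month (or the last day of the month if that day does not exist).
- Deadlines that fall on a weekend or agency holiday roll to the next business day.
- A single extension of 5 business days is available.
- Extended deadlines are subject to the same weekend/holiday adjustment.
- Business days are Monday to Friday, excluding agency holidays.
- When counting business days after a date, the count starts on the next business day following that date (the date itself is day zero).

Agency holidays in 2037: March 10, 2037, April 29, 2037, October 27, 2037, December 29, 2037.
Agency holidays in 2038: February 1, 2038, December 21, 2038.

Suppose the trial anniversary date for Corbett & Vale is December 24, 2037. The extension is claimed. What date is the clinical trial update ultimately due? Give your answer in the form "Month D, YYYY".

1 month after December 24, 2037, on the same day of the month, is January 24, 2038.
Because January 24, 2038 is a Sunday, the deadline becomes January 25, 2038 (Monday).
The 5-business-day extension runs from January 25, 2038 to February 2, 2038.
February 2, 2038 is a Tuesday and not a listed holiday, so it stands.
Deadline: February 2, 2038.

February 2, 2038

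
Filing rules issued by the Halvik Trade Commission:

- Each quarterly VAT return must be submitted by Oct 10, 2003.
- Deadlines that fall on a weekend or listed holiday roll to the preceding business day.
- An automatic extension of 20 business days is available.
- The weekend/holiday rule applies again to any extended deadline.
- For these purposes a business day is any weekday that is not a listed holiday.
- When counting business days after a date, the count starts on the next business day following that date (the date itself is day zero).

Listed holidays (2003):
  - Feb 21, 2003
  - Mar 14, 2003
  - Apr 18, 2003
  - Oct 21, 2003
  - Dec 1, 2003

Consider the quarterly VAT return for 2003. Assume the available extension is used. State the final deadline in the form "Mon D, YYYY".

Nov 10, 2003

The statutory due date is Oct 10, 2003.
Oct 10, 2003 is a Friday and not a listed holiday, so it stands.
Counting 20 further business days from Oct 10, 2003 reaches Nov 10, 2003.
Nov 10, 2003 (Monday) is already a business day.
Deadline: Nov 10, 2003.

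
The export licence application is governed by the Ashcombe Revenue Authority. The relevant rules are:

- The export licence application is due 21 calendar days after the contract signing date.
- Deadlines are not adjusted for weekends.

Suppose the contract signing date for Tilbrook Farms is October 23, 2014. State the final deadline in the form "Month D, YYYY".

Adding 21 calendar days to October 23, 2014 gives November 13, 2014.
November 13, 2014 falls on a Thursday. The rules make no weekend/holiday allowance, so it remains November 13, 2014.
So the filing is due November 13, 2014.

November 13, 2014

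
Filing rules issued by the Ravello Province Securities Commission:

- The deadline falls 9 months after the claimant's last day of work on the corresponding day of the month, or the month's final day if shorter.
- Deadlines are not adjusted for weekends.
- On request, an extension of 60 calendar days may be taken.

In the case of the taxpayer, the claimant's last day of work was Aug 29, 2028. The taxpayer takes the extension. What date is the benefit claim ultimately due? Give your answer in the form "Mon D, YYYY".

Jul 28, 2029

Moving 9 months forward from Aug 29, 2028 on the corresponding day gives May 29, 2029.
May 29, 2029 is a Tuesday; no weekend or holiday adjustment applies.
The 60-calendar-day extension moves the deadline from May 29, 2029 to Jul 28, 2029.
Jul 28, 2029 falls on a Saturday. The rules make no weekend/holiday allowance, so it remains Jul 28, 2029.
Deadline: Jul 28, 2029.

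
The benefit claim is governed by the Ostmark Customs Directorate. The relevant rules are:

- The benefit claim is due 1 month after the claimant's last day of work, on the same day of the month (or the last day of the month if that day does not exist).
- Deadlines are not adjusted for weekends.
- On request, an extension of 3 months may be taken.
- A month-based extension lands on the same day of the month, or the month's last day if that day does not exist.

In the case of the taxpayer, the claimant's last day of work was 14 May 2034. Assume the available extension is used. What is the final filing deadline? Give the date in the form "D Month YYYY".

14 September 2034

Moving 1 month forward from 14 May 2034 on the corresponding day gives 14 June 2034.
14 June 2034 is a Wednesday; no weekend or holiday adjustment applies.
Applying the 3 months extension: 3 months after 14 June 2034 is 14 September 2034.
14 September 2034 falls on a Thursday. The rules make no weekend/holiday allowance, so it remains 14 September 2034.
Final deadline: 14 September 2034.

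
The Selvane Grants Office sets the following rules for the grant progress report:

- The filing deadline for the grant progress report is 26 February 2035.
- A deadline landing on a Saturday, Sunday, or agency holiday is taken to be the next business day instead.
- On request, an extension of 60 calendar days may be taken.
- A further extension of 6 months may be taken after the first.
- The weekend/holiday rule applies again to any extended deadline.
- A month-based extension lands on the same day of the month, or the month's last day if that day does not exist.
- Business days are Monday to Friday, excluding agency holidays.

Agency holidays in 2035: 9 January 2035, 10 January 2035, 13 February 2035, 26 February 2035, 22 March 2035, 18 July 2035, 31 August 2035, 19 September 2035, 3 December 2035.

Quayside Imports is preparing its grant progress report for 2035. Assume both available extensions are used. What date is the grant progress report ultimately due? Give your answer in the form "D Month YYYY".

The stated deadline is 26 February 2035.
26 February 2035 falls on a listed holiday. Rolling to the next business day gives 27 February 2035, a Tuesday.
Add the 60 calendar-day extension to 27 February 2035: 28 April 2035.
28 April 2035 is a Saturday; the next business day is 30 April 2035 (Monday).
Applying the 6 months extension: 6 months after 30 April 2035 is 30 October 2035.
Since 30 October 2035 is a Tuesday and not a holiday, the date is unchanged.
Deadline: 30 October 2035.

30 October 2035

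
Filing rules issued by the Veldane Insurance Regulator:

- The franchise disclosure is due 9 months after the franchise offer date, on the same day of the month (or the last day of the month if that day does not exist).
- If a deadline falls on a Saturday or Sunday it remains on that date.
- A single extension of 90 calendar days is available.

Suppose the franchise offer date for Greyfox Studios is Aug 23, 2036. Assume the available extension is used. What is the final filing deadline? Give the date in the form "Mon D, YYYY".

Moving 9 months forward from Aug 23, 2036 on the corresponding day gives May 23, 2037.
No adjustment is made for weekends or holidays, so May 23, 2037 stands.
Add the 90 calendar-day extension to May 23, 2037: Aug 21, 2037.
No adjustment is made for weekends or holidays, so Aug 21, 2037 stands.
The final due date is Aug 21, 2037.

Aug 21, 2037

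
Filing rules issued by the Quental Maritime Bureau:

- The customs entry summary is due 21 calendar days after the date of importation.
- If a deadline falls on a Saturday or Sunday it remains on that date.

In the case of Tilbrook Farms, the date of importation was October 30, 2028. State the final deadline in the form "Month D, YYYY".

Trigger date October 30, 2028 + 21 calendar days = November 20, 2028.
November 20, 2028 falls on a Monday. The rules make no weekend/holiday allowance, so it remains November 20, 2028.
So the filing is due November 20, 2028.

November 20, 2028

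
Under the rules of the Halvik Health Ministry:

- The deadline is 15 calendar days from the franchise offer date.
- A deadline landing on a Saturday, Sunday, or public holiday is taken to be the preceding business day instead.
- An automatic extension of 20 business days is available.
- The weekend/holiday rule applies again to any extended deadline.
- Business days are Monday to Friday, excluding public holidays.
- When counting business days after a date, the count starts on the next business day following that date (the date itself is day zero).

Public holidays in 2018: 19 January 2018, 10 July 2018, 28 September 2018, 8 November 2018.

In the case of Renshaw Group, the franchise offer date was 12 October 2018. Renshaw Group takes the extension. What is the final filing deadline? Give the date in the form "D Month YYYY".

26 November 2018

15 calendar days after 12 October 2018 is 27 October 2018.
27 October 2018 is a Saturday; the preceding business day is 26 October 2018 (Friday).
The 20-business-day extension runs from 26 October 2018 to 26 November 2018.
26 November 2018 falls on a Monday, which is a business day, so no adjustment is needed.
Deadline: 26 November 2018.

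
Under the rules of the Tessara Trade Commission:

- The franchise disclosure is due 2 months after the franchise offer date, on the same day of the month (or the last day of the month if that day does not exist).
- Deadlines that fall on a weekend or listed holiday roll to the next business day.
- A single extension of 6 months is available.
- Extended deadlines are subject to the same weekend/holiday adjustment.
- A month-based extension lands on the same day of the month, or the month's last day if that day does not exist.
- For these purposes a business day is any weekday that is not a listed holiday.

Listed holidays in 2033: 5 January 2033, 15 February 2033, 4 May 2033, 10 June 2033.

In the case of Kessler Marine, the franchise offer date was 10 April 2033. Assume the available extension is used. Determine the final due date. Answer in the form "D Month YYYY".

2 months from 10 April 2033 is 10 June 2033.
10 June 2033 is a listed holiday; the next business day is 13 June 2033 (Monday).
Add 6 months to 13 June 2033: 13 December 2033.
13 December 2033 falls on a Tuesday, which is a business day, so no adjustment is needed.
Deadline: 13 December 2033.

13 December 2033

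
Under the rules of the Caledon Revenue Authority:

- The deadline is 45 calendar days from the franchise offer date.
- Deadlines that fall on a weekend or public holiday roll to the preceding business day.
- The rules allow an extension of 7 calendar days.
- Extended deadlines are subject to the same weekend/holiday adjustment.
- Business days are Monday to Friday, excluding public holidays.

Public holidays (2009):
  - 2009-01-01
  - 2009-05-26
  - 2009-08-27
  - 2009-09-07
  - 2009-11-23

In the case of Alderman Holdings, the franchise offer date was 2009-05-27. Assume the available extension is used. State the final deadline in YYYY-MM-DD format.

Adding 45 calendar days to 2009-05-27 gives 2009-07-11.
2009-07-11 falls on a Saturday. Rolling to the preceding business day gives 2009-07-10, a Friday.
The 7-calendar-day extension moves the deadline from 2009-07-10 to 2009-07-17.
2009-07-17 falls on a Friday, which is a business day, so no adjustment is needed.
Final deadline: 2009-07-17.

2009-07-17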